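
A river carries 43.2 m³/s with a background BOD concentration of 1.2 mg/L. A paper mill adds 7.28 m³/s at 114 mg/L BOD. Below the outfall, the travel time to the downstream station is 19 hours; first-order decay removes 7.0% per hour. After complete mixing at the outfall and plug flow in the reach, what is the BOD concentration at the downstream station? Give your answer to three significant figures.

Flow-weighted average: C = (43.20·1.200 + 7.280·114.0) / 50.48 = 881.8/50.48 = 17.47 mg/L.
7.0%/h lost → k = −ln(1 − 0.07) = 0.07257 h⁻¹.
First-order decay: C = 17.47·exp(−k·t) = 17.47·0.2519 = 4.400 mg/L.

4.40 mg/L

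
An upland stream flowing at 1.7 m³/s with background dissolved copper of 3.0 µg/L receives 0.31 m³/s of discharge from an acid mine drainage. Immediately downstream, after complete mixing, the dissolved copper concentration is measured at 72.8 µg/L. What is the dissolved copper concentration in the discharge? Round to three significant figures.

Mass balance: 1.700·3.000 + 0.3100·Cₑ = 2.010·72.80
→ Cₑ = (2.010·72.80 − 1.700·3.000) / 0.3100 = 455.6 µg/L.

456 µg/L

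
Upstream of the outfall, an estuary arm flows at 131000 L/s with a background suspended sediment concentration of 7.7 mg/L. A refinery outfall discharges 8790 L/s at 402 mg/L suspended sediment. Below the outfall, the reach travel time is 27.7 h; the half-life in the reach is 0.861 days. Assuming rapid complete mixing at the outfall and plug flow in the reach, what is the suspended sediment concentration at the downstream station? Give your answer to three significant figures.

12.8 mg/L

Mixed concentration C = ΣQC/ΣQ = (131000·7.700 + 8790·402.0) / 139800 = 4542000/139800 = 32.49 mg/L.
Half-life 0.861 d → k = ln 2 / 0.861 = 0.8050 d⁻¹.
After decay, C = 32.49 × e^(−kt) = 32.49 × 0.3949 = 12.83 mg/L.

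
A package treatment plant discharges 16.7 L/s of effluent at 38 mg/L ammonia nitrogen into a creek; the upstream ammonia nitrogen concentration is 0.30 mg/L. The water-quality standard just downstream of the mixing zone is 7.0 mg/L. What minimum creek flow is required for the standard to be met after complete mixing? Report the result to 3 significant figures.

Set C_mix = 7.0: (Q·0.3000 + 16.70·38.00) / (Q + 16.70) = 7.0
→ Q = 16.70·(38.00 − 7.0)/(7.0 − 0.3000) = 77.27 L/s.

77.3 L/s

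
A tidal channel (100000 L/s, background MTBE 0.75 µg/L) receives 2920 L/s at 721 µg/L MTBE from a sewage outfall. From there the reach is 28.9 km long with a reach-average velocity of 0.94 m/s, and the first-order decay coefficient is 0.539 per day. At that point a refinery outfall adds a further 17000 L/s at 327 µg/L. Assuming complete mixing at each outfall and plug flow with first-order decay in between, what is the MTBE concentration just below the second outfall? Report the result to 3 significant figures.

Conservation of mass: C = (100000·0.7500 + 2920·721.0) / 102900 = 2180000/102900 = 21.18 µg/L; combined flow 102900 L/s.
Travel time t = 28.9·1000 / 0.94 = 30740 s = 8.540 h.
After decay, C = 21.18 × e^(−kt) = 21.18 × 0.8255 = 17.49 µg/L.
Second outfall: C = (102900·17.49 + 17000·327.0)/119900 = 61.36 µg/L.

61.4 µg/L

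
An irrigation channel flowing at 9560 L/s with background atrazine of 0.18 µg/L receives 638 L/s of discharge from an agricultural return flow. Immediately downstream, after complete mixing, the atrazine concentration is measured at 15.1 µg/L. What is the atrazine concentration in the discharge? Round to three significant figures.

239 µg/L

Mass balance: 9560·0.1800 + 638.0·Cₑ = 10200·15.10
→ Cₑ = (10200·15.10 − 9560·0.1800) / 638.0 = 238.7 µg/L.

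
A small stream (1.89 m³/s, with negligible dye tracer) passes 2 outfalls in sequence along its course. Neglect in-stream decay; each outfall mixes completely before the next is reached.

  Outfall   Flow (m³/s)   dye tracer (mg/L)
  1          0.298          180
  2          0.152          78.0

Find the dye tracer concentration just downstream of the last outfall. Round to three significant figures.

28.0 mg/L

Below outfall 1: Q → 2.188 m³/s, C = (1.890·0 + 0.2980·180.0)/2.188 = 24.52 mg/L.
Below outfall 2: Q → 2.340 m³/s, C = (2.188·24.52 + 0.1520·78.00)/2.340 = 27.99 mg/L.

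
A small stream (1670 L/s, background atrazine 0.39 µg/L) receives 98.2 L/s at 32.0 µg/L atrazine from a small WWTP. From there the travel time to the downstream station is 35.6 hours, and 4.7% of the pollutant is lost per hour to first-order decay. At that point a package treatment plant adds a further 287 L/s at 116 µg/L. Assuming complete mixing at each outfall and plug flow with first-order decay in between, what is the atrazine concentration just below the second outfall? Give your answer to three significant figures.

16.5 µg/L

Flow-weighted average: C = (1670·0.3900 + 98.20·32.00) / 1768 = 3794/1768 = 2.146 µg/L; combined flow 1768 L/s.
4.7%/h lost → k = −ln(1 − 0.047) = 0.04814 h⁻¹.
Applying C = C₀e^(−kt): 2.146 × 0.1802 = 0.3866 µg/L.
At the second outfall, C = (1768·0.3866 + 287.0·116.0) / (1768 + 287.0) = 16.53 µg/L.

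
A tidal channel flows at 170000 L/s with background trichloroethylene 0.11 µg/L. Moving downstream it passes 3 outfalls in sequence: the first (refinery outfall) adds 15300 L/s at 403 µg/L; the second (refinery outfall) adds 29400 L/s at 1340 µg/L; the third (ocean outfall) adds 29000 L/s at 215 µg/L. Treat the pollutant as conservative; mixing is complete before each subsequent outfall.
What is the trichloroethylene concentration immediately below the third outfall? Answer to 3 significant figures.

After outfall 1: Q = 170000 + 15300 = 185300 L/s; C = (170000·0.1100 + 15300·403.0)/185300 = 33.38 µg/L.
After outfall 2: Q = 185300 + 29400 = 214700 L/s; C = (185300·33.38 + 29400·1340)/214700 = 212.3 µg/L.
After outfall 3: Q = 214700 + 29000 = 243700 L/s; C = (214700·212.3 + 29000·215.0)/243700 = 212.6 µg/L.

213 µg/L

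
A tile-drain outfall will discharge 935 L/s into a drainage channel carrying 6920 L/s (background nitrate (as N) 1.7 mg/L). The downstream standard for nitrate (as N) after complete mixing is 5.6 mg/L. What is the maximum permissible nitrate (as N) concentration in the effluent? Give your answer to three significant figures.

34.5 mg/L

At the limit, (Qr·Cr + Qe·Cₑ)/(Qr + Qe) = 5.6:
Cₑ = (7855·5.6 − 6920·1.700) / 935.0 = 34.46 mg/L.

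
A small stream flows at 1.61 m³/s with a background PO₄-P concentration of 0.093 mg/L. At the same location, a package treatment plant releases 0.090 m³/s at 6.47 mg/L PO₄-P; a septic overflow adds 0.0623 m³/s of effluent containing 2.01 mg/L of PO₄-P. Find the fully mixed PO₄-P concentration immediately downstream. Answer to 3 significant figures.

Flow-weighted average: C = (1.610·0.09300 + 0.09000·6.470 + 0.06230·2.010) / 1.762 = 0.8573/1.762 = 0.4864 mg/L.

0.486 mg/L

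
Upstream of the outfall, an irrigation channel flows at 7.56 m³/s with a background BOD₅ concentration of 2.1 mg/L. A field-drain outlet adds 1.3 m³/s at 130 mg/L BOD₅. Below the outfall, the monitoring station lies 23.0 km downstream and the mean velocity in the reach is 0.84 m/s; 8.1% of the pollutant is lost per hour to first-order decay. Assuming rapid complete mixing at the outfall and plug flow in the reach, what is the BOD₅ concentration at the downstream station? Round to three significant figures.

Mass balance: C = (7.560·2.100 + 1.300·130.0) / 8.860 = 184.9/8.860 = 20.87 mg/L.
Travel time t = 23.0·1000 / 0.84 = 27380 s = 7.606 h.
8.1%/h lost → k = −ln(1 − 0.081) = 0.08447 h⁻¹.
Decay over the reach: 20.87·exp(−kt) = 20.87·0.5260 = 10.98 mg/L.

11.0 mg/L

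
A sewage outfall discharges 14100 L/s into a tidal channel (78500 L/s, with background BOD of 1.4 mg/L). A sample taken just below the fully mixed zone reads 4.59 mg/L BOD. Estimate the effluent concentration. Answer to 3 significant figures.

Mass balance: 78500·1.400 + 14100·Cₑ = 92600·4.590
→ Cₑ = (92600·4.590 − 78500·1.400) / 14100 = 22.35 mg/L.

22.3 mg/L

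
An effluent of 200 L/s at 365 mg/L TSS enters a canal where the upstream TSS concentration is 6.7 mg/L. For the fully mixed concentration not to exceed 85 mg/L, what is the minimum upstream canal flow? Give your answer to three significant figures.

715 L/s

Set C_mix = 85: (Q·6.700 + 200.0·365.0) / (Q + 200.0) = 85
→ Q = 200.0·(365.0 − 85)/(85 − 6.700) = 715.2 L/s.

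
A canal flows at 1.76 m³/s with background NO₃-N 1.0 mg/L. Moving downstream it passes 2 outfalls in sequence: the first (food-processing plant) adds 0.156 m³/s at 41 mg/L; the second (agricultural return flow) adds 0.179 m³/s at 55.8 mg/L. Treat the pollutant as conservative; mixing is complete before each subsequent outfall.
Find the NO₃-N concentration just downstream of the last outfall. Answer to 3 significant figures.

After outfall 1: Q = 1.760 + 0.1560 = 1.916 m³/s; C = (1.760·1.000 + 0.1560·41.00)/1.916 = 4.257 mg/L.
After outfall 2: Q = 1.916 + 0.1790 = 2.095 m³/s; C = (1.916·4.257 + 0.1790·55.80)/2.095 = 8.661 mg/L.

8.66 mg/L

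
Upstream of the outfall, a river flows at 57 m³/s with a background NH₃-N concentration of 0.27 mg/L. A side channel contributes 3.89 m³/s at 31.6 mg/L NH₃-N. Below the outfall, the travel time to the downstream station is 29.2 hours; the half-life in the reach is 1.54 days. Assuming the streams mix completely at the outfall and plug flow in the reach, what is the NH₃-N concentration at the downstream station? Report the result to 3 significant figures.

After mixing, C = (57.00·0.2700 + 3.890·31.60) / 60.89 = 138.3/60.89 = 2.272 mg/L.
Half-life 1.54 d → k = ln 2 / 1.54 = 0.4501 d⁻¹.
First-order decay: C = 2.272·exp(−k·t) = 2.272·0.5783 = 1.314 mg/L.

1.31 mg/L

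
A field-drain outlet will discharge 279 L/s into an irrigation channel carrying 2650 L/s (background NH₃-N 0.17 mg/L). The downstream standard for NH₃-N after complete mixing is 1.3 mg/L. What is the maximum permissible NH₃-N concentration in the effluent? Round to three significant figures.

12.0 mg/L

At the limit, (Qr·Cr + Qe·Cₑ)/(Qr + Qe) = 1.3:
Cₑ = (2929·1.3 − 2650·0.1700) / 279.0 = 12.03 mg/L.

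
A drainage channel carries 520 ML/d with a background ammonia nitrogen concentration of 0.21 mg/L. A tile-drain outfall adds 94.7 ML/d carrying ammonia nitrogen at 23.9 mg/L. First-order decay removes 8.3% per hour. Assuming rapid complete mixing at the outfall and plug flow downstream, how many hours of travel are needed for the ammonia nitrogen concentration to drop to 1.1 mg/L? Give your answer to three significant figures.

Conservation of mass: C = (520.0·0.2100 + 94.70·23.90) / 614.7 = 2373/614.7 = 3.860 mg/L.
8.3%/h lost → k = −ln(1 − 0.083) = 0.08665 h⁻¹.
3.860·exp(−k·t) = 1.1 → t = ln(3.860/1.1)/k = 52150 s = 14.49 h.

14.5 h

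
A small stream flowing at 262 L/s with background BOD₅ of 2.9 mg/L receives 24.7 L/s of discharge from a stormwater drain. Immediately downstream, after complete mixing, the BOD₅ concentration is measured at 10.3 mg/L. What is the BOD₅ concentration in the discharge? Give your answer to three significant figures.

Mass balance: 262.0·2.900 + 24.70·Cₑ = 286.7·10.30
→ Cₑ = (286.7·10.30 − 262.0·2.900) / 24.70 = 88.79 mg/L.

88.8 mg/L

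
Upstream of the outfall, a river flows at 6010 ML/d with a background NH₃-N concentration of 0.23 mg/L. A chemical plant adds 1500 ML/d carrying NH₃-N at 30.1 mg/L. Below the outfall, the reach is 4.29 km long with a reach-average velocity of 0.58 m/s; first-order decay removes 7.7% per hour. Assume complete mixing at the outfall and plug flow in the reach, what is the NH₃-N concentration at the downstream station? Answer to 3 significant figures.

Mass balance: C = (6010·0.2300 + 1500·30.10) / 7510 = 46530/7510 = 6.196 mg/L.
Travel time t = 4.29·1000 / 0.58 = 7397 s = 2.055 h.
7.7%/h lost → k = −ln(1 − 0.077) = 0.08013 h⁻¹.
Applying C = C₀e^(−kt): 6.196 × 0.8482 = 5.256 mg/L.

5.26 mg/L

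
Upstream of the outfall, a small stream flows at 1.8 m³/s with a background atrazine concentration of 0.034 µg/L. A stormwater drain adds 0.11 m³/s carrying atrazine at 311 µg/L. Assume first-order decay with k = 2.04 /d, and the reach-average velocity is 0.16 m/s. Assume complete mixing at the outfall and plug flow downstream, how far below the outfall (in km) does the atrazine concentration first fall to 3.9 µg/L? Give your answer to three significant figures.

Flow-weighted average: C = (1.800·0.03400 + 0.1100·311.0) / 1.910 = 34.27/1.910 = 17.94 µg/L.
Set 17.94·exp(−k·t) = 3.9 → t = ln(17.94/3.9)/k = 64640 s = 17.96 h.
Distance = v·t = 0.16·64640 = 10340 m = 10.34 km.

10.3 km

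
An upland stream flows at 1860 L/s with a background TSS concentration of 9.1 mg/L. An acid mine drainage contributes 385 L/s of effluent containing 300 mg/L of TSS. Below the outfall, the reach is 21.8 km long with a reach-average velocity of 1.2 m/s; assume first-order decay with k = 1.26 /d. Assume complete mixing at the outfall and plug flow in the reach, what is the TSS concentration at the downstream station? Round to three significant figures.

45.3 mg/L

Conservation of mass: C = (1860·9.100 + 385.0·300.0) / 2245 = 132400/2245 = 58.99 mg/L.
Travel time t = 21.8·1000 / 1.2 = 18170 s = 5.046 h.
Decay over the reach: 58.99·exp(−kt) = 58.99·0.7673 = 45.26 mg/L.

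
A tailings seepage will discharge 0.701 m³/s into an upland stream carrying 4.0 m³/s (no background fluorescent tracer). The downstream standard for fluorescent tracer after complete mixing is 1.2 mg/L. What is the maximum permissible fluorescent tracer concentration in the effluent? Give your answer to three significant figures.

At the limit, (Qr·Cr + Qe·Cₑ)/(Qr + Qe) = 1.2:
Cₑ = (4.701·1.2 − 4.000·0) / 0.7010 = 8.047 mg/L.

8.05 mg/L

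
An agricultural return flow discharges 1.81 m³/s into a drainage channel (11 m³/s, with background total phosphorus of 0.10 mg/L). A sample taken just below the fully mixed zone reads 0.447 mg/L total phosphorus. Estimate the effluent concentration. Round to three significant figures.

Mass balance: 11.00·0.1000 + 1.810·Cₑ = 12.81·0.4470
→ Cₑ = (12.81·0.4470 − 11.00·0.1000) / 1.810 = 2.556 mg/L.

2.56 mg/L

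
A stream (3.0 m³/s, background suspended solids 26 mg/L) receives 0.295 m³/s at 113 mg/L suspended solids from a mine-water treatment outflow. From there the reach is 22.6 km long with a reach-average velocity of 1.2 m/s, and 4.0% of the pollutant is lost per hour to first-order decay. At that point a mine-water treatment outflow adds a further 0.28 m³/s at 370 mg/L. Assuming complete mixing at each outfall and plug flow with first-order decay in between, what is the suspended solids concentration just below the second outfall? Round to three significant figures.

54.1 mg/L

Flow-weighted average: C = (3.000·26.00 + 0.2950·113.0) / 3.295 = 111.3/3.295 = 33.79 mg/L; combined flow 3.295 m³/s.
Travel time t = 22.6·1000 / 1.2 = 18830 s = 5.231 h.
4.0%/h lost → k = −ln(1 − 0.04) = 0.04082 h⁻¹.
First-order decay: C = 33.79·exp(−k·t) = 33.79·0.8077 = 27.29 mg/L.
Second outfall: C = (3.295·27.29 + 0.2800·370.0)/3.575 = 54.13 mg/L.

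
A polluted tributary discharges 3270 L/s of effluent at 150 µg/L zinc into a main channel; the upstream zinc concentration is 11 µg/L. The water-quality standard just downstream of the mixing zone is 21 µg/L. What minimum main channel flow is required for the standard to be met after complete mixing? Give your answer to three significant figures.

42200 L/s

Set C_mix = 21: (Q·11.00 + 3270·150.0) / (Q + 3270) = 21
→ Q = 3270·(150.0 − 21)/(21 − 11.00) = 42180 L/s.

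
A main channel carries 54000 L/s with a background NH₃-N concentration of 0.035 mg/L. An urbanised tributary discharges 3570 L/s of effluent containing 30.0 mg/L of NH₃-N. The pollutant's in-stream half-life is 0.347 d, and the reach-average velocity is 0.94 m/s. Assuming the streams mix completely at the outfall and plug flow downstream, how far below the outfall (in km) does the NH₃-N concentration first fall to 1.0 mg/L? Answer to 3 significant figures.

26.0 km

After mixing, C = (54000·0.03500 + 3570·30.00) / 57570 = 109000/57570 = 1.893 mg/L.
Half-life 0.347 d → k = ln 2 / 0.347 = 1.998 d⁻¹.
Set 1.893·exp(−k·t) = 1.0 → t = ln(1.893/1.0)/k = 27610 s = 7.668 h.
Distance = v·t = 0.94·27610 = 25950 m = 25.95 km.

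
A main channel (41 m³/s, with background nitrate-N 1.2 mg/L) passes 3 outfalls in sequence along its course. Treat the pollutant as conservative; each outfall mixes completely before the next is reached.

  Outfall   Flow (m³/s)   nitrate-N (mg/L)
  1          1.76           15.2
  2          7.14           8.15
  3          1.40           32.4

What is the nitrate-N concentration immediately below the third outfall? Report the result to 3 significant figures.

3.50 mg/L

After outfall 1: Q = 41.00 + 1.760 = 42.76 m³/s; C = (41.00·1.200 + 1.760·15.20)/42.76 = 1.776 mg/L.
After outfall 2: Q = 42.76 + 7.140 = 49.90 m³/s; C = (42.76·1.776 + 7.140·8.150)/49.90 = 2.688 mg/L.
After outfall 3: Q = 49.90 + 1.400 = 51.30 m³/s; C = (49.90·2.688 + 1.400·32.40)/51.30 = 3.499 mg/L.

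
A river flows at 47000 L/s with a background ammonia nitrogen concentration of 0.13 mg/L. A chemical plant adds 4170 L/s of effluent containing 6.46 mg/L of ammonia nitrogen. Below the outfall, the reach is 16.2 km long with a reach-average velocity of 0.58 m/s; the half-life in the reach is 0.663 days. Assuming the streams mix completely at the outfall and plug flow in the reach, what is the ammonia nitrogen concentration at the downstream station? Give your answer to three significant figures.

After mixing, C = (47000·0.1300 + 4170·6.460) / 51170 = 33050/51170 = 0.6459 mg/L.
Travel time t = 16.2·1000 / 0.58 = 27930 s = 7.759 h.
Half-life 0.663 d → k = ln 2 / 0.663 = 1.045 d⁻¹.
Decay over the reach: 0.6459·exp(−kt) = 0.6459·0.7132 = 0.4606 mg/L.

0.461 mg/L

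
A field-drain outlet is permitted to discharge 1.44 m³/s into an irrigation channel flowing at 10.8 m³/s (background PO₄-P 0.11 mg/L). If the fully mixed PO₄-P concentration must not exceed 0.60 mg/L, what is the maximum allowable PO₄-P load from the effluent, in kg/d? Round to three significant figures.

532 kg/d

Mass balance at the limit: 10.80·0.1100 + 1.440·Cₑ = 12.24·0.60 → Cₑ = 4.275 mg/L.
Load = 1.440 m³/s × 4.275 g/m³ × 86 400 s/d = 531.9 kg/d.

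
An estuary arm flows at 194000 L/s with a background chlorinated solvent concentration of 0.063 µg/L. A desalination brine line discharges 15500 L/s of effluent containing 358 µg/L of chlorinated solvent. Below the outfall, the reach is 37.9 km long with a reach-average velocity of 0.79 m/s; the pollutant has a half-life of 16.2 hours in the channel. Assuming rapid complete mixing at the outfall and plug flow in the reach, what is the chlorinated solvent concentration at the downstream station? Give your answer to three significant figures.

15.0 µg/L

Mixed concentration C = ΣQC/ΣQ = (194000·0.06300 + 15500·358.0) / 209500 = 5561000/209500 = 26.55 µg/L.
Travel time t = 37.9·1000 / 0.79 = 47970 s = 13.33 h.
Half-life 16.2 h → k = ln 2 / 16.2 = 0.04279 h⁻¹ = 1.027 d⁻¹.
First-order decay: C = 26.55·exp(−k·t) = 26.55·0.5654 = 15.01 µg/L.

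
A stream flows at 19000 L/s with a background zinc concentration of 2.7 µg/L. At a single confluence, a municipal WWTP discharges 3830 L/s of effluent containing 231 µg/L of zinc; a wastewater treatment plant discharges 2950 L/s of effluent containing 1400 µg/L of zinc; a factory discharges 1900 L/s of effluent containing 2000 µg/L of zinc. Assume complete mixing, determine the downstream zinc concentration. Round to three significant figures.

Mixed concentration C = ΣQC/ΣQ = (19000·2.700 + 3830·231.0 + 2950·1400 + 1900·2000) / 27680 = 8866000/27680 = 320.3 µg/L.

320 µg/L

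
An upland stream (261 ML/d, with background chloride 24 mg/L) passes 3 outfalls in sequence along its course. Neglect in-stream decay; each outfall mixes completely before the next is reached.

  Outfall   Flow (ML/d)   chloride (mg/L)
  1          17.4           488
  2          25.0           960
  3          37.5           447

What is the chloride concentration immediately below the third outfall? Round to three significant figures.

163 mg/L

After outfall 1: Q = 261.0 + 17.40 = 278.4 ML/d; C = (261.0·24.00 + 17.40·488.0)/278.4 = 53.00 mg/L.
After outfall 2: Q = 278.4 + 25.00 = 303.4 ML/d; C = (278.4·53.00 + 25.00·960.0)/303.4 = 127.7 mg/L.
After outfall 3: Q = 303.4 + 37.50 = 340.9 ML/d; C = (303.4·127.7 + 37.50·447.0)/340.9 = 162.9 mg/L.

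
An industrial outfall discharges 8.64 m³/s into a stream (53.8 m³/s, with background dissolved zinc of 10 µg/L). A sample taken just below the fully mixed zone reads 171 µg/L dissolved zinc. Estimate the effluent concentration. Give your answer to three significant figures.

Mass balance: 53.80·10.00 + 8.640·Cₑ = 62.44·171.0
→ Cₑ = (62.44·171.0 − 53.80·10.00) / 8.640 = 1174 µg/L.

1170 µg/L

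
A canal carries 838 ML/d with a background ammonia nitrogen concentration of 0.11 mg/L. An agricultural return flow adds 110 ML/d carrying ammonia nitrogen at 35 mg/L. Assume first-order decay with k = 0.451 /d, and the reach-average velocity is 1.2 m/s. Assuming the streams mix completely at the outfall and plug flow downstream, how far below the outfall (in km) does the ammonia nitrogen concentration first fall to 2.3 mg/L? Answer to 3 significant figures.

After mixing, C = (838.0·0.1100 + 110.0·35.00) / 948.0 = 3942/948.0 = 4.158 mg/L.
Set 4.158·exp(−k·t) = 2.3 → t = ln(4.158/2.3)/k = 113500 s = 31.52 h.
Distance = v·t = 1.2·113500 = 136100 m = 136.1 km.

136 km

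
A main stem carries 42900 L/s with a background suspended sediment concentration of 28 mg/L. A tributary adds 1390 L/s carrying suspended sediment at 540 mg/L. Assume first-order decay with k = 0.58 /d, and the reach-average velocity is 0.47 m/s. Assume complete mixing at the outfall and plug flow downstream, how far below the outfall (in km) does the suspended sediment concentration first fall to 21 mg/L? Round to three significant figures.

Flow-weighted average: C = (42900·28.00 + 1390·540.0) / 44290 = 1952000/44290 = 44.07 mg/L.
Set 44.07·exp(−k·t) = 21 → t = ln(44.07/21)/k = 110400 s = 30.67 h.
Distance = v·t = 0.47·110400 = 51900 m = 51.90 km.

51.9 km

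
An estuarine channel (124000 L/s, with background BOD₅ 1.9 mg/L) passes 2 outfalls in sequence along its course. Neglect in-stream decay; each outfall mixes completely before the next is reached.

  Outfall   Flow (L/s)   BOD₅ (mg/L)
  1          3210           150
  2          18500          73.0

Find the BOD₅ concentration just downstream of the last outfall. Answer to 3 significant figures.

14.2 mg/L

Outfall 1: combined Q = 127200 L/s; C = (124000·1.900 + 3210·150.0)/127200 = 5.637 mg/L.
Outfall 2: combined Q = 145700 L/s; C = (127200·5.637 + 18500·73.00)/145700 = 14.19 mg/L.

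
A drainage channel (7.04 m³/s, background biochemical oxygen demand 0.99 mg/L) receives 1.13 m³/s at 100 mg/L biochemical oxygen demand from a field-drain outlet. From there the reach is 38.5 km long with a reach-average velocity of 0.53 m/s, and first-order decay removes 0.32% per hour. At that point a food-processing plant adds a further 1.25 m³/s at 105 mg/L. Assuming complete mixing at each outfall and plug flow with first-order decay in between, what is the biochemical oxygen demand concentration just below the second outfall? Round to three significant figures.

25.9 mg/L

After mixing, C = (7.040·0.9900 + 1.130·100.0) / 8.170 = 120.0/8.170 = 14.68 mg/L; combined flow 8.170 m³/s.
Travel time t = 38.5·1000 / 0.53 = 72640 s = 20.18 h.
0.32%/h lost → k = −ln(1 − 0.0032) = 0.003205 h⁻¹.
After decay, C = 14.68 × e^(−kt) = 14.68 × 0.9374 = 13.76 mg/L.
Second outfall: C = (8.170·13.76 + 1.250·105.0)/9.420 = 25.87 mg/L.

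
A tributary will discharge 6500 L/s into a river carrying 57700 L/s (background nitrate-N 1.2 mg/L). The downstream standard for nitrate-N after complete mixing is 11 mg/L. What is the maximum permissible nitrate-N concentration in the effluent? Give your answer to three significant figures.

98.0 mg/L

At the limit, (Qr·Cr + Qe·Cₑ)/(Qr + Qe) = 11:
Cₑ = (64200·11 − 57700·1.200) / 6500 = 97.99 mg/L.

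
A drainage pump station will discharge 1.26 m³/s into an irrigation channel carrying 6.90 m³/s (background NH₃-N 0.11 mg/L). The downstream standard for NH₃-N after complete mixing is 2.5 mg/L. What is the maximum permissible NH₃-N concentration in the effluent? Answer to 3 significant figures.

At the limit, (Qr·Cr + Qe·Cₑ)/(Qr + Qe) = 2.5:
Cₑ = (8.160·2.5 − 6.900·0.1100) / 1.260 = 15.59 mg/L.

15.6 mg/L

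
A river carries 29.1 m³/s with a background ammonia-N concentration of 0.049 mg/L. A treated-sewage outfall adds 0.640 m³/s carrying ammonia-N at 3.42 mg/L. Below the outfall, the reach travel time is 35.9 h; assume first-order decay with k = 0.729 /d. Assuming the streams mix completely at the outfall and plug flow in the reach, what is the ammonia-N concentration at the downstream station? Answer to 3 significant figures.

Flow-weighted average: C = (29.10·0.04900 + 0.6400·3.420) / 29.74 = 3.615/29.74 = 0.1215 mg/L.
Applying C = C₀e^(−kt): 0.1215 × 0.3361 = 0.04085 mg/L.

0.0408 mg/L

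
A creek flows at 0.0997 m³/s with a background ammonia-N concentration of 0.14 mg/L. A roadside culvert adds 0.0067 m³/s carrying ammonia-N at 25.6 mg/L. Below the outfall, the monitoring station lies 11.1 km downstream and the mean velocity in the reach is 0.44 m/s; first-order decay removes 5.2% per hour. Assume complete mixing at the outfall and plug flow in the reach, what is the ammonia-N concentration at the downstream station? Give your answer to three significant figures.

1.20 mg/L

Mixed concentration C = ΣQC/ΣQ = (0.09970·0.1400 + 0.006700·25.60) / 0.1064 = 0.1855/0.1064 = 1.743 mg/L.
Travel time t = 11.1·1000 / 0.44 = 25230 s = 7.008 h.
5.2%/h lost → k = −ln(1 − 0.052) = 0.05340 h⁻¹.
Decay over the reach: 1.743·exp(−kt) = 1.743·0.6878 = 1.199 mg/L.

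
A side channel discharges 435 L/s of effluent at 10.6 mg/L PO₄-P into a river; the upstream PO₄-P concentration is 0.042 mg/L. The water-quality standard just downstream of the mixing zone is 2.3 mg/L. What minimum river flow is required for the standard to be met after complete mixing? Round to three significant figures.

1600 L/s

Set C_mix = 2.3: (Q·0.04200 + 435.0·10.60) / (Q + 435.0) = 2.3
→ Q = 435.0·(10.60 − 2.3)/(2.3 − 0.04200) = 1599 L/s.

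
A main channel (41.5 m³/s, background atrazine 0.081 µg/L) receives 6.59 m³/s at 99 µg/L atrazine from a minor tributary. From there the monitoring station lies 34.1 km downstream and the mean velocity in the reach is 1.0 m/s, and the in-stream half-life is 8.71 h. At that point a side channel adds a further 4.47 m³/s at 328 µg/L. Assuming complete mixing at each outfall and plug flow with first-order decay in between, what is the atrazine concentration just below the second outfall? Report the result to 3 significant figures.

Flow-weighted average: C = (41.50·0.08100 + 6.590·99.00) / 48.09 = 655.8/48.09 = 13.64 µg/L; combined flow 48.09 m³/s.
Travel time t = 34.1·1000 / 1.0 = 34100 s = 9.472 h.
Half-life 8.71 h → k = ln 2 / 8.71 = 0.07958 h⁻¹ = 1.910 d⁻¹.
Applying C = C₀e^(−kt): 13.64 × 0.4706 = 6.417 µg/L.
Second outfall: C = (48.09·6.417 + 4.470·328.0)/52.56 = 33.77 µg/L.

33.8 µg/L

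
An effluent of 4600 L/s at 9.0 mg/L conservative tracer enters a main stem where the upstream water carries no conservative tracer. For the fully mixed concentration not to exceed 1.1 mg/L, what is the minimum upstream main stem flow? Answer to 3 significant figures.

Set C_mix = 1.1: (Q·0 + 4600·9.000) / (Q + 4600) = 1.1
→ Q = 4600·(9.000 − 1.1)/(1.1 − 0) = 33040 L/s.

33000 L/s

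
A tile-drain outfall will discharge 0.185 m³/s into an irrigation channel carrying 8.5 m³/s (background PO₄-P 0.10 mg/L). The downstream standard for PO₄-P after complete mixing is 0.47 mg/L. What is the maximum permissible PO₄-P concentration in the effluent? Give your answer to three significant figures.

At the limit, (Qr·Cr + Qe·Cₑ)/(Qr + Qe) = 0.47:
Cₑ = (8.685·0.47 − 8.500·0.1000) / 0.1850 = 17.47 mg/L.

17.5 mg/L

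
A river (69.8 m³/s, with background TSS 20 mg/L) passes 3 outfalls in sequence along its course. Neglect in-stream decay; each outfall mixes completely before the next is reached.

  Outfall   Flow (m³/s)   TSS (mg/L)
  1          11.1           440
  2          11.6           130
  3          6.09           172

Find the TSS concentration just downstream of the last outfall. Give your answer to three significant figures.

89.6 mg/L

After outfall 1: Q = 69.80 + 11.10 = 80.90 m³/s; C = (69.80·20.00 + 11.10·440.0)/80.90 = 77.63 mg/L.
After outfall 2: Q = 80.90 + 11.60 = 92.50 m³/s; C = (80.90·77.63 + 11.60·130.0)/92.50 = 84.19 mg/L.
After outfall 3: Q = 92.50 + 6.090 = 98.59 m³/s; C = (92.50·84.19 + 6.090·172.0)/98.59 = 89.62 mg/L.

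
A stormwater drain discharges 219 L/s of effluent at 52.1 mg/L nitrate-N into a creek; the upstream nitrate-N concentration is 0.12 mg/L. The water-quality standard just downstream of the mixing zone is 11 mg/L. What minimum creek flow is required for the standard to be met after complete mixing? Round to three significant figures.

Set C_mix = 11: (Q·0.1200 + 219.0·52.10) / (Q + 219.0) = 11
→ Q = 219.0·(52.10 − 11)/(11 − 0.1200) = 827.3 L/s.

827 L/s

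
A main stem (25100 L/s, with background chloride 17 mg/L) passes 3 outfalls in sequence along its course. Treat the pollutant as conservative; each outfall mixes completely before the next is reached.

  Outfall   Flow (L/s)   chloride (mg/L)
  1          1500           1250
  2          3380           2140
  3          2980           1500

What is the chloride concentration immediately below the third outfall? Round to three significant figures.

425 mg/L

After outfall 1: Q = 25100 + 1500 = 26600 L/s; C = (25100·17.00 + 1500·1250)/26600 = 86.53 mg/L.
After outfall 2: Q = 26600 + 3380 = 29980 L/s; C = (26600·86.53 + 3380·2140)/29980 = 318.0 mg/L.
After outfall 3: Q = 29980 + 2980 = 32960 L/s; C = (29980·318.0 + 2980·1500)/32960 = 424.9 mg/L.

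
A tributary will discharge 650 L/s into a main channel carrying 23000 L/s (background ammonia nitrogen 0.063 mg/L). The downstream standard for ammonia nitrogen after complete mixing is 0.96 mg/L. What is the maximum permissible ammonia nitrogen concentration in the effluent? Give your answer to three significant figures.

At the limit, (Qr·Cr + Qe·Cₑ)/(Qr + Qe) = 0.96:
Cₑ = (23650·0.96 − 23000·0.06300) / 650.0 = 32.70 mg/L.

32.7 mg/L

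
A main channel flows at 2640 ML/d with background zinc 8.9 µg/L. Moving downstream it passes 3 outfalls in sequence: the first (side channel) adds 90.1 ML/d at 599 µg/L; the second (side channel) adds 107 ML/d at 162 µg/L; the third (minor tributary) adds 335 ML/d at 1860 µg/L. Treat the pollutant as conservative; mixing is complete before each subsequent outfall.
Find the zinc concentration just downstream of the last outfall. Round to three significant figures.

After outfall 1: Q = 2640 + 90.10 = 2730 ML/d; C = (2640·8.900 + 90.10·599.0)/2730 = 28.37 µg/L.
After outfall 2: Q = 2730 + 107.0 = 2837 ML/d; C = (2730·28.37 + 107.0·162.0)/2837 = 33.41 µg/L.
After outfall 3: Q = 2837 + 335.0 = 3172 ML/d; C = (2837·33.41 + 335.0·1860)/3172 = 226.3 µg/L.

226 µg/L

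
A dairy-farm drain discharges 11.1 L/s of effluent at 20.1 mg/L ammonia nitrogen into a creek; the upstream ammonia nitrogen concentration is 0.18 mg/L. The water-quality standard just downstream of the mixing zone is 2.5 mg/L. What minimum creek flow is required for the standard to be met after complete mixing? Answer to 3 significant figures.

Set C_mix = 2.5: (Q·0.1800 + 11.10·20.10) / (Q + 11.10) = 2.5
→ Q = 11.10·(20.10 − 2.5)/(2.5 − 0.1800) = 84.21 L/s.

84.2 L/s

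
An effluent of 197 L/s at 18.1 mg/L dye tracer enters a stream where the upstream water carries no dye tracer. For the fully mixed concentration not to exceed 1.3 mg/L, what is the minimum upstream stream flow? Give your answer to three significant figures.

2550 L/s

Set C_mix = 1.3: (Q·0 + 197.0·18.10) / (Q + 197.0) = 1.3
→ Q = 197.0·(18.10 − 1.3)/(1.3 − 0) = 2546 L/s.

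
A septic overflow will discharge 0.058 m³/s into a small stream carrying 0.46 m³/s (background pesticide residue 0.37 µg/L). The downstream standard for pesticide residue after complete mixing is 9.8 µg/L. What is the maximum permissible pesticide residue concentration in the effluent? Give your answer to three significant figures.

84.6 µg/L

At the limit, (Qr·Cr + Qe·Cₑ)/(Qr + Qe) = 9.8:
Cₑ = (0.5180·9.8 − 0.4600·0.3700) / 0.05800 = 84.59 µg/L.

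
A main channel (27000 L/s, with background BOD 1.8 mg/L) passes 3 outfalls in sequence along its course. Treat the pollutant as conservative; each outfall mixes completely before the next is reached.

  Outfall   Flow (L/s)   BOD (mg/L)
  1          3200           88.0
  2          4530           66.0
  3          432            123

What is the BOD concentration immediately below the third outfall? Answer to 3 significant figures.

19.4 mg/L

Outfall 1: combined Q = 30200 L/s; C = (27000·1.800 + 3200·88.00)/30200 = 10.93 mg/L.
Outfall 2: combined Q = 34730 L/s; C = (30200·10.93 + 4530·66.00)/34730 = 18.12 mg/L.
Outfall 3: combined Q = 35160 L/s; C = (34730·18.12 + 432.0·123.0)/35160 = 19.40 mg/L.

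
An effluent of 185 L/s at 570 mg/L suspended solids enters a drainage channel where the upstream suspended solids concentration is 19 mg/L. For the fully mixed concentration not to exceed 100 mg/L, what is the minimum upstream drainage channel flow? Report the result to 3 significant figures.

1070 L/s

Set C_mix = 100: (Q·19.00 + 185.0·570.0) / (Q + 185.0) = 100
→ Q = 185.0·(570.0 − 100)/(100 − 19.00) = 1073 L/s.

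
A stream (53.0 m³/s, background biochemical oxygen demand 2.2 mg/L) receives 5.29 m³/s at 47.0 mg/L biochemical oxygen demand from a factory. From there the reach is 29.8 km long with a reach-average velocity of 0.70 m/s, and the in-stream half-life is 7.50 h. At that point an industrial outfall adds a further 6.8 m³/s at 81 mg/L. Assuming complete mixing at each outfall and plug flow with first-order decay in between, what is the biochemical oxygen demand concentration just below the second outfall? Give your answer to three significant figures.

10.3 mg/L

Mixed concentration C = ΣQC/ΣQ = (53.00·2.200 + 5.290·47.00) / 58.29 = 365.2/58.29 = 6.266 mg/L; combined flow 58.29 m³/s.
Travel time t = 29.8·1000 / 0.70 = 42570 s = 11.83 h.
Half-life 7.50 h → k = ln 2 / 7.50 = 0.09242 h⁻¹ = 2.218 d⁻¹.
First-order decay: C = 6.266·exp(−k·t) = 6.266·0.3352 = 2.101 mg/L.
At the second outfall, C = (58.29·2.101 + 6.800·81.00) / (58.29 + 6.800) = 10.34 mg/L.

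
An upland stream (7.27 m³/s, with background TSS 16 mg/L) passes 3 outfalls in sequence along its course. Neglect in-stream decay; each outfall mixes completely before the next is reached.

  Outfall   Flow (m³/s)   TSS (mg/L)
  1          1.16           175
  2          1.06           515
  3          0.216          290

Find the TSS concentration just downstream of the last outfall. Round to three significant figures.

95.6 mg/L

After outfall 1: Q = 7.270 + 1.160 = 8.430 m³/s; C = (7.270·16.00 + 1.160·175.0)/8.430 = 37.88 mg/L.
After outfall 2: Q = 8.430 + 1.060 = 9.490 m³/s; C = (8.430·37.88 + 1.060·515.0)/9.490 = 91.17 mg/L.
After outfall 3: Q = 9.490 + 0.2160 = 9.706 m³/s; C = (9.490·91.17 + 0.2160·290.0)/9.706 = 95.60 mg/L.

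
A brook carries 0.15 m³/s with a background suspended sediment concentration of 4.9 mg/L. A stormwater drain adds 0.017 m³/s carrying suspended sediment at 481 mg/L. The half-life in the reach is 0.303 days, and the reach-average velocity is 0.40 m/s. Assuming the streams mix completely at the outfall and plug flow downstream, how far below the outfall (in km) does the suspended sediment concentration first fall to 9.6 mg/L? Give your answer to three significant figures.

Mass balance: C = (0.1500·4.900 + 0.01700·481.0) / 0.1670 = 8.912/0.1670 = 53.37 mg/L.
Half-life 0.303 d → k = ln 2 / 0.303 = 2.288 d⁻¹.
Set 53.37·exp(−k·t) = 9.6 → t = ln(53.37/9.6)/k = 64790 s = 18.00 h.
Distance = v·t = 0.40·64790 = 25920 m = 25.92 km.

25.9 km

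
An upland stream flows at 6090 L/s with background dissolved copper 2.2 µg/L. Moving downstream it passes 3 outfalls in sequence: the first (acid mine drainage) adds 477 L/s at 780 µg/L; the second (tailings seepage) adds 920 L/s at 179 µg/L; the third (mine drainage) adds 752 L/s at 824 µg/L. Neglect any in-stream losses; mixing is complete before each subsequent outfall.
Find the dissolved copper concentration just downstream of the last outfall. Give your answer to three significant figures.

After outfall 1: Q = 6090 + 477.0 = 6567 L/s; C = (6090·2.200 + 477.0·780.0)/6567 = 58.70 µg/L.
After outfall 2: Q = 6567 + 920.0 = 7487 L/s; C = (6567·58.70 + 920.0·179.0)/7487 = 73.48 µg/L.
After outfall 3: Q = 7487 + 752.0 = 8239 L/s; C = (7487·73.48 + 752.0·824.0)/8239 = 142.0 µg/L.

142 µg/L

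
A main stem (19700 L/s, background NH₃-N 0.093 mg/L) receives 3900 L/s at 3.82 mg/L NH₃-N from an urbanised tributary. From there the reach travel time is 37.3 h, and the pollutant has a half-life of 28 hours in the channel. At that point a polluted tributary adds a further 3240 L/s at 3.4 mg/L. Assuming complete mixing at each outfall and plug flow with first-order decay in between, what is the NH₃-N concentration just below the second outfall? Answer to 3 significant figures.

0.658 mg/L

After mixing, C = (19700·0.09300 + 3900·3.820) / 23600 = 16730/23600 = 0.7089 mg/L; combined flow 23600 L/s.
Half-life 28 h → k = ln 2 / 28 = 0.02476 h⁻¹ = 0.5941 d⁻¹.
Applying C = C₀e^(−kt): 0.7089 × 0.3972 = 0.2816 mg/L.
At the second outfall, C = (23600·0.2816 + 3240·3.400) / (23600 + 3240) = 0.6580 mg/L.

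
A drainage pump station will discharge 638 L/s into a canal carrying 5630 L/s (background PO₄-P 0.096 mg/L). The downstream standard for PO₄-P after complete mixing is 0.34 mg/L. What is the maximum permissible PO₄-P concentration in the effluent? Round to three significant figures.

At the limit, (Qr·Cr + Qe·Cₑ)/(Qr + Qe) = 0.34:
Cₑ = (6268·0.34 − 5630·0.09600) / 638.0 = 2.493 mg/L.

2.49 mg/L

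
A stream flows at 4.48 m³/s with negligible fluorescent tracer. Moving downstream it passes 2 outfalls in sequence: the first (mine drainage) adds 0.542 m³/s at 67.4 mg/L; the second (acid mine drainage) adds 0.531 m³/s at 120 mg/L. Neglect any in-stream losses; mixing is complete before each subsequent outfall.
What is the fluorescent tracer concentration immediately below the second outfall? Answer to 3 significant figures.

Below outfall 1: Q → 5.022 m³/s, C = (4.480·0 + 0.5420·67.40)/5.022 = 7.274 mg/L.
Below outfall 2: Q → 5.553 m³/s, C = (5.022·7.274 + 0.5310·120.0)/5.553 = 18.05 mg/L.

18.1 mg/L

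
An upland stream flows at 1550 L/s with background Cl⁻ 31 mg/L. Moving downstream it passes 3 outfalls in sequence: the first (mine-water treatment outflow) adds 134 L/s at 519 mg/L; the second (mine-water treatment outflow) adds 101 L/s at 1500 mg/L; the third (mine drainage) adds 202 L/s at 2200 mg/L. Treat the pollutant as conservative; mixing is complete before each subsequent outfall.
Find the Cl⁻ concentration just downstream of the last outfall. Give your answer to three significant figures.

359 mg/L

Outfall 1: combined Q = 1684 L/s; C = (1550·31.00 + 134.0·519.0)/1684 = 69.83 mg/L.
Outfall 2: combined Q = 1785 L/s; C = (1684·69.83 + 101.0·1500)/1785 = 150.8 mg/L.
Outfall 3: combined Q = 1987 L/s; C = (1785·150.8 + 202.0·2200)/1987 = 359.1 mg/L.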